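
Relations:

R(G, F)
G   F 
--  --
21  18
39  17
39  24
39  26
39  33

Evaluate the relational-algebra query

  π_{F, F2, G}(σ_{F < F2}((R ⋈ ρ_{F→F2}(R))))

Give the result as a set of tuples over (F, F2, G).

ρ[F→F2]: schema becomes (G, F2); tuples unchanged.
Natural join on G: {(21, 18, 18), (39, 17, 17), (39, 17, 24), (39, 17, 26), (39, 17, 33), (39, 24, 17), (39, 24, 24), (39, 24, 26), (39, 24, 33), (39, 26, 17), (39, 26, 24), (39, 26, 26), (39, 26, 33), (39, 33, 17), (39, 33, 24), (39, 33, 26), (39, 33, 33)}
σ[F < F2]: keep tuples satisfying F < F2 → {(39, 17, 24), (39, 17, 26), (39, 17, 33), (39, 24, 26), (39, 24, 33), (39, 26, 33)}
Projecting to F, F2, G: {(17, 24, 39), (17, 26, 39), (17, 33, 39), (24, 26, 39), (24, 33, 39), (26, 33, 39)}

{(17, 24, 39), (17, 26, 39), (17, 33, 39), (24, 26, 39), (24, 33, 39), (26, 33, 39)}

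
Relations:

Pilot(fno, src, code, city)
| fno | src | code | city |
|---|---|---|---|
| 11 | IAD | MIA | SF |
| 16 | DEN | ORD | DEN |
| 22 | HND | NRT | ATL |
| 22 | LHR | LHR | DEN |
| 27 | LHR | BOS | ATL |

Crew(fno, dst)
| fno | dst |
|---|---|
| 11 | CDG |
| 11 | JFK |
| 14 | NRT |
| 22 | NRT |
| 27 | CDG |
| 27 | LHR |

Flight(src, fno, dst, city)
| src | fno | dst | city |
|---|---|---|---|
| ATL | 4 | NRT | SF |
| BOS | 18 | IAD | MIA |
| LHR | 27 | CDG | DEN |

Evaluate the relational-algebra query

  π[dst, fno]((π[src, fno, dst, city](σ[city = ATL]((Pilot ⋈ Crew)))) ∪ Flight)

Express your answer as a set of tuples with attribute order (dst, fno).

{(CDG, 27), (IAD, 18), (LHR, 27), (NRT, 22), (NRT, 4)}

Natural join on fno: {(11, IAD, MIA, SF, CDG), (11, IAD, MIA, SF, JFK), (22, HND, NRT, ATL, NRT), (22, LHR, LHR, DEN, NRT), (27, LHR, BOS, ATL, CDG), (27, LHR, BOS, ATL, LHR)}
Selection city = ATL: {(22, HND, NRT, ATL, NRT), (27, LHR, BOS, ATL, CDG), (27, LHR, BOS, ATL, LHR)}
π[src, fno, dst, city]: project onto (src, fno, dst, city) → {(HND, 22, NRT, ATL), (LHR, 27, CDG, ATL), (LHR, 27, LHR, ATL)}
Set union of the two operands is {(ATL, 4, NRT, SF), (BOS, 18, IAD, MIA), (HND, 22, NRT, ATL), (LHR, 27, CDG, ATL), (LHR, 27, CDG, DEN), (LHR, 27, LHR, ATL)}.
π[dst, fno]: project onto (dst, fno) (1 duplicate(s) eliminated) → {(CDG, 27), (IAD, 18), (LHR, 27), (NRT, 22), (NRT, 4)}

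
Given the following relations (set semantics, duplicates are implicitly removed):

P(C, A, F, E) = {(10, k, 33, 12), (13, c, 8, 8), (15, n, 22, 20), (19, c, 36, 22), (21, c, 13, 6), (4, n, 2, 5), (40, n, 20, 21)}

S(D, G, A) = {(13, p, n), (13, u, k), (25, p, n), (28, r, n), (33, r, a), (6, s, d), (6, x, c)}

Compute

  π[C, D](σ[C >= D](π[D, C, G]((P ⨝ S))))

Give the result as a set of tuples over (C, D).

{(13, 6), (15, 13), (19, 6), (21, 6), (40, 13), (40, 25), (40, 28)}

Joining P and S on A yields {(10, k, 33, 12, 13, u), (13, c, 8, 8, 6, x), (15, n, 22, 20, 13, p), (15, n, 22, 20, 25, p), (15, n, 22, 20, 28, r), (19, c, 36, 22, 6, x), (21, c, 13, 6, 6, x), (4, n, 2, 5, 13, p), (4, n, 2, 5, 25, p), (4, n, 2, 5, 28, r), (40, n, 20, 21, 13, p), (40, n, 20, 21, 25, p), (40, n, 20, 21, 28, r)}.
Projecting to D, C, G: {(13, 10, u), (13, 15, p), (13, 4, p), (13, 40, p), (25, 15, p), (25, 4, p), (25, 40, p), (28, 15, r), (28, 4, r), (28, 40, r), (6, 13, x), (6, 19, x), (6, 21, x)}
Selection C >= D: {(13, 15, p), (13, 40, p), (25, 40, p), (28, 40, r), (6, 13, x), (6, 19, x), (6, 21, x)}
Projecting to C, D: {(13, 6), (15, 13), (19, 6), (21, 6), (40, 13), (40, 25), (40, 28)}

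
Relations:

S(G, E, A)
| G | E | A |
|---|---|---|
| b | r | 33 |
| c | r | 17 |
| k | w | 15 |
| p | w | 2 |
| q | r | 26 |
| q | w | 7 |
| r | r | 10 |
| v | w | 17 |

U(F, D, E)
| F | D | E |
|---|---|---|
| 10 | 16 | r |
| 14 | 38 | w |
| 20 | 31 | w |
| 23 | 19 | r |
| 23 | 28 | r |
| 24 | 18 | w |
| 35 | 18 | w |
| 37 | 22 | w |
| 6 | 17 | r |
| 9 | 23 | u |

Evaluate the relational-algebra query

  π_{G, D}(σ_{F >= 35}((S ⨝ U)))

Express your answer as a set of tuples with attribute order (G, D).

Joining S and U on E yields {(b, r, 33, 10, 16), (b, r, 33, 23, 19), (b, r, 33, 23, 28), (b, r, 33, 6, 17), (c, r, 17, 10, 16), (c, r, 17, 23, 19), (c, r, 17, 23, 28), (c, r, 17, 6, 17), (k, w, 15, 14, 38), (k, w, 15, 20, 31), (k, w, 15, 24, 18), (k, w, 15, 35, 18), (k, w, 15, 37, 22), (p, w, 2, 14, 38), (p, w, 2, 20, 31), (p, w, 2, 24, 18), (p, w, 2, 35, 18), (p, w, 2, 37, 22), (q, r, 26, 10, 16), (q, r, 26, 23, 19), (q, r, 26, 23, 28), (q, r, 26, 6, 17), (q, w, 7, 14, 38), (q, w, 7, 20, 31), (q, w, 7, 24, 18), (q, w, 7, 35, 18), (q, w, 7, 37, 22), (r, r, 10, 10, 16), (r, r, 10, 23, 19), (r, r, 10, 23, 28), (r, r, 10, 6, 17), (v, w, 17, 14, 38), (v, w, 17, 20, 31), (v, w, 17, 24, 18), (v, w, 17, 35, 18), (v, w, 17, 37, 22)}.
Selection F >= 35: {(k, w, 15, 35, 18), (k, w, 15, 37, 22), (p, w, 2, 35, 18), (p, w, 2, 37, 22), (q, w, 7, 35, 18), (q, w, 7, 37, 22), (v, w, 17, 35, 18), (v, w, 17, 37, 22)}
Keep only column(s) G, D: {(k, 18), (k, 22), (p, 18), (p, 22), (q, 18), (q, 22), (v, 18), (v, 22)}

{(k, 18), (k, 22), (p, 18), (p, 22), (q, 18), (q, 22), (v, 18), (v, 22)}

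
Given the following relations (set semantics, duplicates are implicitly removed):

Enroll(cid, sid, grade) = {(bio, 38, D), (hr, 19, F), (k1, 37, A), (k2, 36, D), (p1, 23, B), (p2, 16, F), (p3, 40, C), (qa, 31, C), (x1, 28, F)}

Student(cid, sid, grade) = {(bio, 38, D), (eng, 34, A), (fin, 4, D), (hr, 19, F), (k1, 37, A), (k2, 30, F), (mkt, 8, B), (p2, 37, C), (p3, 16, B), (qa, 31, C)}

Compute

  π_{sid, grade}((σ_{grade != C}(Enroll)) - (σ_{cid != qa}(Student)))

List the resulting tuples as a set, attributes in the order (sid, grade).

{(16, F), (23, B), (28, F), (36, D)}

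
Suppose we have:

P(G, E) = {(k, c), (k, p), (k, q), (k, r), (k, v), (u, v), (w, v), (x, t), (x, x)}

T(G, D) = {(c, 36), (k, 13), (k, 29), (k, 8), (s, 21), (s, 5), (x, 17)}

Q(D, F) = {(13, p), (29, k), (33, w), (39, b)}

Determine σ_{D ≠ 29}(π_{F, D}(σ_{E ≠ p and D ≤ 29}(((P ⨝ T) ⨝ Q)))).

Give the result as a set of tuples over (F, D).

{(p, 13)}

P ⋈ T (natural join on G): {(k, c, 13), (k, c, 29), (k, c, 8), (k, p, 13), (k, p, 29), (k, p, 8), (k, q, 13), (k, q, 29), (k, q, 8), (k, r, 13), (k, r, 29), (k, r, 8), (k, v, 13), (k, v, 29), (k, v, 8), (x, t, 17), (x, x, 17)}
(P ⨝ T) ⋈ Q (natural join on D): {(k, c, 13, p), (k, c, 29, k), (k, p, 13, p), (k, p, 29, k), (k, q, 13, p), (k, q, 29, k), (k, r, 13, p), (k, r, 29, k), (k, v, 13, p), (k, v, 29, k)}
Filtering on E ≠ p and D ≤ 29 leaves {(k, c, 13, p), (k, c, 29, k), (k, q, 13, p), (k, q, 29, k), (k, r, 13, p), (k, r, 29, k), (k, v, 13, p), (k, v, 29, k)}.
π_{F, D} gives {(k, 29), (p, 13)} (6 duplicate(s) eliminated).
Filtering on D ≠ 29 leaves {(p, 13)}.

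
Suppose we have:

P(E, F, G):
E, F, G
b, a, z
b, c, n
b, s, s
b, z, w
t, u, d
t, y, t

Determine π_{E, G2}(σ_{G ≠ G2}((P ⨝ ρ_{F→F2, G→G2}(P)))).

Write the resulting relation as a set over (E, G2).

ρ[F→F2, G→G2]: schema becomes (E, F2, G2); tuples unchanged.
Natural join on E: {(b, a, z, a, z), (b, a, z, c, n), (b, a, z, s, s), (b, a, z, z, w), (b, c, n, a, z), (b, c, n, c, n), (b, c, n, s, s), (b, c, n, z, w), (b, s, s, a, z), (b, s, s, c, n), (b, s, s, s, s), (b, s, s, z, w), (b, z, w, a, z), (b, z, w, c, n), (b, z, w, s, s), (b, z, w, z, w), (t, u, d, u, d), (t, u, d, y, t), (t, y, t, u, d), (t, y, t, y, t)}
Apply σ_{G ≠ G2}; surviving tuples: {(b, a, z, c, n), (b, a, z, s, s), (b, a, z, z, w), (b, c, n, a, z), (b, c, n, s, s), (b, c, n, z, w), (b, s, s, a, z), (b, s, s, c, n), (b, s, s, z, w), (b, z, w, a, z), (b, z, w, c, n), (b, z, w, s, s), (t, u, d, y, t), (t, y, t, u, d)}
Keep only column(s) E, G2 (8 duplicate(s) eliminated): {(b, n), (b, s), (b, w), (b, z), (t, d), (t, t)}

{(b, n), (b, s), (b, w), (b, z), (t, d), (t, t)}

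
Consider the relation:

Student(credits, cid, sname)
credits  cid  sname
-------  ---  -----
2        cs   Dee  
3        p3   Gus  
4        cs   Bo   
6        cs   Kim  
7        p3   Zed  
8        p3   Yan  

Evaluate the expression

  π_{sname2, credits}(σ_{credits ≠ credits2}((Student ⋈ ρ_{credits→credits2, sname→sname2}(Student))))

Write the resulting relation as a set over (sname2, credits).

{(Bo, 2), (Bo, 6), (Dee, 4), (Dee, 6), (Gus, 7), (Gus, 8), (Kim, 2), (Kim, 4), (Yan, 3), (Yan, 7), (Zed, 3), (Zed, 8)}

ρ[credits→credits2, sname→sname2]: schema becomes (credits2, cid, sname2); tuples unchanged.
Student ⋈ ρ_{credits→credits2, sname→sname2}(Student) (natural join on cid): {(2, cs, Dee, 2, Dee), (2, cs, Dee, 4, Bo), (2, cs, Dee, 6, Kim), (3, p3, Gus, 3, Gus), (3, p3, Gus, 7, Zed), (3, p3, Gus, 8, Yan), (4, cs, Bo, 2, Dee), (4, cs, Bo, 4, Bo), (4, cs, Bo, 6, Kim), (6, cs, Kim, 2, Dee), (6, cs, Kim, 4, Bo), (6, cs, Kim, 6, Kim), (7, p3, Zed, 3, Gus), (7, p3, Zed, 7, Zed), (7, p3, Zed, 8, Yan), (8, p3, Yan, 3, Gus), (8, p3, Yan, 7, Zed), (8, p3, Yan, 8, Yan)}
Apply σ_{credits ≠ credits2}; surviving tuples: {(2, cs, Dee, 4, Bo), (2, cs, Dee, 6, Kim), (3, p3, Gus, 7, Zed), (3, p3, Gus, 8, Yan), (4, cs, Bo, 2, Dee), (4, cs, Bo, 6, Kim), (6, cs, Kim, 2, Dee), (6, cs, Kim, 4, Bo), (7, p3, Zed, 3, Gus), (7, p3, Zed, 8, Yan), (8, p3, Yan, 3, Gus), (8, p3, Yan, 7, Zed)}
Keep only column(s) sname2, credits: {(Bo, 2), (Bo, 6), (Dee, 4), (Dee, 6), (Gus, 7), (Gus, 8), (Kim, 2), (Kim, 4), (Yan, 3), (Yan, 7), (Zed, 3), (Zed, 8)}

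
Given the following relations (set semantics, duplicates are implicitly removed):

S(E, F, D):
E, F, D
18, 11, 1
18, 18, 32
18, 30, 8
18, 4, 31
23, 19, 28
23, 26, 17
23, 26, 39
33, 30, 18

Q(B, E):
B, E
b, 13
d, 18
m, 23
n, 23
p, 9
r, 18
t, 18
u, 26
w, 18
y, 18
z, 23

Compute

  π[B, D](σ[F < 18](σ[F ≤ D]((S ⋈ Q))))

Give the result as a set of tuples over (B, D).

Natural join on E: {(18, 11, 1, d), (18, 11, 1, r), (18, 11, 1, t), (18, 11, 1, w), (18, 11, 1, y), (18, 18, 32, d), (18, 18, 32, r), (18, 18, 32, t), (18, 18, 32, w), (18, 18, 32, y), (18, 30, 8, d), (18, 30, 8, r), (18, 30, 8, t), (18, 30, 8, w), (18, 30, 8, y), (18, 4, 31, d), (18, 4, 31, r), (18, 4, 31, t), (18, 4, 31, w), (18, 4, 31, y), (23, 19, 28, m), (23, 19, 28, n), (23, 19, 28, z), (23, 26, 17, m), (23, 26, 17, n), (23, 26, 17, z), (23, 26, 39, m), (23, 26, 39, n), (23, 26, 39, z)}
σ[F ≤ D]: keep tuples satisfying F ≤ D → {(18, 18, 32, d), (18, 18, 32, r), (18, 18, 32, t), (18, 18, 32, w), (18, 18, 32, y), (18, 4, 31, d), (18, 4, 31, r), (18, 4, 31, t), (18, 4, 31, w), (18, 4, 31, y), (23, 19, 28, m), (23, 19, 28, n), (23, 19, 28, z), (23, 26, 39, m), (23, 26, 39, n), (23, 26, 39, z)}
σ[F < 18]: keep tuples satisfying F < 18 → {(18, 4, 31, d), (18, 4, 31, r), (18, 4, 31, t), (18, 4, 31, w), (18, 4, 31, y)}
π_{B, D} gives {(d, 31), (r, 31), (t, 31), (w, 31), (y, 31)}.

{(d, 31), (r, 31), (t, 31), (w, 31), (y, 31)}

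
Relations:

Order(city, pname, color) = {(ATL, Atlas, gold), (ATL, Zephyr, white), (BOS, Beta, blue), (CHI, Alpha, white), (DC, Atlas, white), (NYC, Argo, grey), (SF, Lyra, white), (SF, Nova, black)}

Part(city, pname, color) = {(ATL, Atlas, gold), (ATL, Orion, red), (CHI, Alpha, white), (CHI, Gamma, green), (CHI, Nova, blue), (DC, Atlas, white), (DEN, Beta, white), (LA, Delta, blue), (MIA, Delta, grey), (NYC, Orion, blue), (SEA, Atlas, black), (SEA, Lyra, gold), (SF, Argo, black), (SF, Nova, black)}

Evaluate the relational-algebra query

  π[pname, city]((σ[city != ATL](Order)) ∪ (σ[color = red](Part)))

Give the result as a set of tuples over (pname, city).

{(Alpha, CHI), (Argo, NYC), (Atlas, DC), (Beta, BOS), (Lyra, SF), (Nova, SF), (Orion, ATL)}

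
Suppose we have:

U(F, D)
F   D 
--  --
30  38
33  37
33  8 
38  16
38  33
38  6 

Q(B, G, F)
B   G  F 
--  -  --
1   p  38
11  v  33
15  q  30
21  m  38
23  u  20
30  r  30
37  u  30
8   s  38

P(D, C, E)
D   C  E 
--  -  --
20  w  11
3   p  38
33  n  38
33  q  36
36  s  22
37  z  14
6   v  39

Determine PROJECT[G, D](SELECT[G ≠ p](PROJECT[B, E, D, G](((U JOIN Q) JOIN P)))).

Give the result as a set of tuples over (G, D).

{(m, 33), (m, 6), (s, 33), (s, 6), (v, 37)}

Natural join on F: {(30, 38, 15, q), (30, 38, 30, r), (30, 38, 37, u), (33, 37, 11, v), (33, 8, 11, v), (38, 16, 1, p), (38, 16, 21, m), (38, 16, 8, s), (38, 33, 1, p), (38, 33, 21, m), (38, 33, 8, s), (38, 6, 1, p), (38, 6, 21, m), (38, 6, 8, s)}
Natural join on D: {(33, 37, 11, v, z, 14), (38, 33, 1, p, n, 38), (38, 33, 1, p, q, 36), (38, 33, 21, m, n, 38), (38, 33, 21, m, q, 36), (38, 33, 8, s, n, 38), (38, 33, 8, s, q, 36), (38, 6, 1, p, v, 39), (38, 6, 21, m, v, 39), (38, 6, 8, s, v, 39)}
π[B, E, D, G]: project onto (B, E, D, G) → {(1, 36, 33, p), (1, 38, 33, p), (1, 39, 6, p), (11, 14, 37, v), (21, 36, 33, m), (21, 38, 33, m), (21, 39, 6, m), (8, 36, 33, s), (8, 38, 33, s), (8, 39, 6, s)}
Apply σ_{G ≠ p}; surviving tuples: {(11, 14, 37, v), (21, 36, 33, m), (21, 38, 33, m), (21, 39, 6, m), (8, 36, 33, s), (8, 38, 33, s), (8, 39, 6, s)}
π[G, D]: project onto (G, D) (2 duplicate(s) eliminated) → {(m, 33), (m, 6), (s, 33), (s, 6), (v, 37)}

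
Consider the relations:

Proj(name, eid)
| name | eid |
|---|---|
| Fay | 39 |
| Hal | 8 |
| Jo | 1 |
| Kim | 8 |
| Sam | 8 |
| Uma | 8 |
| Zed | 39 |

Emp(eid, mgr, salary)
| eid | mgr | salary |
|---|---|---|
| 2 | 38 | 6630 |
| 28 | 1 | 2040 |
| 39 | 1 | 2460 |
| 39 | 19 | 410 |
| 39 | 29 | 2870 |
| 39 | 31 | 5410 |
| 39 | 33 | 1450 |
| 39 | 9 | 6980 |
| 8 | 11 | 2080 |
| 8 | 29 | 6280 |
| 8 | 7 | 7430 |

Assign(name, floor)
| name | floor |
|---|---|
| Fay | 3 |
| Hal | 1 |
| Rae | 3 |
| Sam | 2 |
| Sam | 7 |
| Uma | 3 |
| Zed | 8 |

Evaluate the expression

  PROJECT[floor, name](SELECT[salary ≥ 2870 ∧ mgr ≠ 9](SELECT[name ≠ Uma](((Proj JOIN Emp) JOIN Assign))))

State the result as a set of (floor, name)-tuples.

Joining Proj and Emp on eid yields {(Fay, 39, 1, 2460), (Fay, 39, 19, 410), (Fay, 39, 29, 2870), (Fay, 39, 31, 5410), (Fay, 39, 33, 1450), (Fay, 39, 9, 6980), (Hal, 8, 11, 2080), (Hal, 8, 29, 6280), (Hal, 8, 7, 7430), (Kim, 8, 11, 2080), (Kim, 8, 29, 6280), (Kim, 8, 7, 7430), (Sam, 8, 11, 2080), (Sam, 8, 29, 6280), (Sam, 8, 7, 7430), (Uma, 8, 11, 2080), (Uma, 8, 29, 6280), (Uma, 8, 7, 7430), (Zed, 39, 1, 2460), (Zed, 39, 19, 410), (Zed, 39, 29, 2870), (Zed, 39, 31, 5410), (Zed, 39, 33, 1450), (Zed, 39, 9, 6980)}.
Joining (Proj JOIN Emp) and Assign on name yields {(Fay, 39, 1, 2460, 3), (Fay, 39, 19, 410, 3), (Fay, 39, 29, 2870, 3), (Fay, 39, 31, 5410, 3), (Fay, 39, 33, 1450, 3), (Fay, 39, 9, 6980, 3), (Hal, 8, 11, 2080, 1), (Hal, 8, 29, 6280, 1), (Hal, 8, 7, 7430, 1), (Sam, 8, 11, 2080, 2), (Sam, 8, 11, 2080, 7), (Sam, 8, 29, 6280, 2), (Sam, 8, 29, 6280, 7), (Sam, 8, 7, 7430, 2), (Sam, 8, 7, 7430, 7), (Uma, 8, 11, 2080, 3), (Uma, 8, 29, 6280, 3), (Uma, 8, 7, 7430, 3), (Zed, 39, 1, 2460, 8), (Zed, 39, 19, 410, 8), (Zed, 39, 29, 2870, 8), (Zed, 39, 31, 5410, 8), (Zed, 39, 33, 1450, 8), (Zed, 39, 9, 6980, 8)}.
Apply σ_{name ≠ Uma}; surviving tuples: {(Fay, 39, 1, 2460, 3), (Fay, 39, 19, 410, 3), (Fay, 39, 29, 2870, 3), (Fay, 39, 31, 5410, 3), (Fay, 39, 33, 1450, 3), (Fay, 39, 9, 6980, 3), (Hal, 8, 11, 2080, 1), (Hal, 8, 29, 6280, 1), (Hal, 8, 7, 7430, 1), (Sam, 8, 11, 2080, 2), (Sam, 8, 11, 2080, 7), (Sam, 8, 29, 6280, 2), (Sam, 8, 29, 6280, 7), (Sam, 8, 7, 7430, 2), (Sam, 8, 7, 7430, 7), (Zed, 39, 1, 2460, 8), (Zed, 39, 19, 410, 8), (Zed, 39, 29, 2870, 8), (Zed, 39, 31, 5410, 8), (Zed, 39, 33, 1450, 8), (Zed, 39, 9, 6980, 8)}
Apply σ_{salary ≥ 2870 ∧ mgr ≠ 9}; surviving tuples: {(Fay, 39, 29, 2870, 3), (Fay, 39, 31, 5410, 3), (Hal, 8, 29, 6280, 1), (Hal, 8, 7, 7430, 1), (Sam, 8, 29, 6280, 2), (Sam, 8, 29, 6280, 7), (Sam, 8, 7, 7430, 2), (Sam, 8, 7, 7430, 7), (Zed, 39, 29, 2870, 8), (Zed, 39, 31, 5410, 8)}
Keep only column(s) floor, name (5 duplicate(s) eliminated): {(1, Hal), (2, Sam), (3, Fay), (7, Sam), (8, Zed)}

{(1, Hal), (2, Sam), (3, Fay), (7, Sam), (8, Zed)}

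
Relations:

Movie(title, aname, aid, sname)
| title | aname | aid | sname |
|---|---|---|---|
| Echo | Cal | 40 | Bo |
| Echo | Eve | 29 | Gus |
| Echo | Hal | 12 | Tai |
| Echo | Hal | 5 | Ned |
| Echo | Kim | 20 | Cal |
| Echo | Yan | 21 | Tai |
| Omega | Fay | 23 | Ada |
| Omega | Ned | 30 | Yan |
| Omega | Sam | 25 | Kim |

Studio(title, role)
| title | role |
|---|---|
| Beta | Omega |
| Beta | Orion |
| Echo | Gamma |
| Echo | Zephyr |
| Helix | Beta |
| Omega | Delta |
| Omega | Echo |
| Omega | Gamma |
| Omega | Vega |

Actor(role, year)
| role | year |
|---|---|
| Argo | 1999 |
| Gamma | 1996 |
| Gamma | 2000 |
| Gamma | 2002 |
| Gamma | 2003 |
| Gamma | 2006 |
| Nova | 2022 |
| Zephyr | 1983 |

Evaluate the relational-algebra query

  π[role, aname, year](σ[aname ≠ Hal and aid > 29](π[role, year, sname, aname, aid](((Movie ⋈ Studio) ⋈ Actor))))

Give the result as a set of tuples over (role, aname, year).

{(Gamma, Cal, 1996), (Gamma, Cal, 2000), (Gamma, Cal, 2002), (Gamma, Cal, 2003), (Gamma, Cal, 2006), (Gamma, Ned, 1996), (Gamma, Ned, 2000), (Gamma, Ned, 2002), (Gamma, Ned, 2003), (Gamma, Ned, 2006), (Zephyr, Cal, 1983)}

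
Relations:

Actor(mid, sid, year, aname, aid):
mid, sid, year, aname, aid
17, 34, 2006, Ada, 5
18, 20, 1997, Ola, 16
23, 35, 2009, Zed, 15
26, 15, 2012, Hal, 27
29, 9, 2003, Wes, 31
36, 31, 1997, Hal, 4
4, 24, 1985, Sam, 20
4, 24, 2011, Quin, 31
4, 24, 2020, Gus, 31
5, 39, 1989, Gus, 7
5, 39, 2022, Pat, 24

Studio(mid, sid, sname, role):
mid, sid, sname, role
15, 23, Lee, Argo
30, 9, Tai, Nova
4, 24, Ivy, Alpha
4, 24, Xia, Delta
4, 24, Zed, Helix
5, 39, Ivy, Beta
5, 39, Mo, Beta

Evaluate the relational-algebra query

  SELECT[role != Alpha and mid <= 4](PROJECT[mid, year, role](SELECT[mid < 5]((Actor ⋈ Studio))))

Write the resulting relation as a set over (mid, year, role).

{(4, 1985, Delta), (4, 1985, Helix), (4, 2011, Delta), (4, 2011, Helix), (4, 2020, Delta), (4, 2020, Helix)}

Joining Actor and Studio on mid, sid yields {(4, 24, 1985, Sam, 20, Ivy, Alpha), (4, 24, 1985, Sam, 20, Xia, Delta), (4, 24, 1985, Sam, 20, Zed, Helix), (4, 24, 2011, Quin, 31, Ivy, Alpha), (4, 24, 2011, Quin, 31, Xia, Delta), (4, 24, 2011, Quin, 31, Zed, Helix), (4, 24, 2020, Gus, 31, Ivy, Alpha), (4, 24, 2020, Gus, 31, Xia, Delta), (4, 24, 2020, Gus, 31, Zed, Helix), (5, 39, 1989, Gus, 7, Ivy, Beta), (5, 39, 1989, Gus, 7, Mo, Beta), (5, 39, 2022, Pat, 24, Ivy, Beta), (5, 39, 2022, Pat, 24, Mo, Beta)}.
σ[mid < 5]: keep tuples satisfying mid < 5 → {(4, 24, 1985, Sam, 20, Ivy, Alpha), (4, 24, 1985, Sam, 20, Xia, Delta), (4, 24, 1985, Sam, 20, Zed, Helix), (4, 24, 2011, Quin, 31, Ivy, Alpha), (4, 24, 2011, Quin, 31, Xia, Delta), (4, 24, 2011, Quin, 31, Zed, Helix), (4, 24, 2020, Gus, 31, Ivy, Alpha), (4, 24, 2020, Gus, 31, Xia, Delta), (4, 24, 2020, Gus, 31, Zed, Helix)}
π[mid, year, role]: project onto (mid, year, role) → {(4, 1985, Alpha), (4, 1985, Delta), (4, 1985, Helix), (4, 2011, Alpha), (4, 2011, Delta), (4, 2011, Helix), (4, 2020, Alpha), (4, 2020, Delta), (4, 2020, Helix)}
σ[role != Alpha and mid <= 4]: keep tuples satisfying role != Alpha and mid <= 4 → {(4, 1985, Delta), (4, 1985, Helix), (4, 2011, Delta), (4, 2011, Helix), (4, 2020, Delta), (4, 2020, Helix)}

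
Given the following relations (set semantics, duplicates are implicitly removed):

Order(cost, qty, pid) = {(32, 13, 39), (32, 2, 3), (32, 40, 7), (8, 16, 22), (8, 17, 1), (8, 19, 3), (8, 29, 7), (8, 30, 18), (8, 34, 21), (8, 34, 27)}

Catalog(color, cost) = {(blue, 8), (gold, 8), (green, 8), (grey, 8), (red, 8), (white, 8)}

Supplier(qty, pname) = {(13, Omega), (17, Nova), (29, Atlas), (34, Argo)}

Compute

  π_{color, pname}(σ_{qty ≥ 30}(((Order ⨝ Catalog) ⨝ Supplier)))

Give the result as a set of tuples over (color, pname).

Order ⋈ Catalog (natural join on cost): {(8, 16, 22, blue), (8, 16, 22, gold), (8, 16, 22, green), (8, 16, 22, grey), (8, 16, 22, red), (8, 16, 22, white), (8, 17, 1, blue), (8, 17, 1, gold), (8, 17, 1, green), (8, 17, 1, grey), (8, 17, 1, red), (8, 17, 1, white), (8, 19, 3, blue), (8, 19, 3, gold), (8, 19, 3, green), (8, 19, 3, grey), (8, 19, 3, red), (8, 19, 3, white), (8, 29, 7, blue), (8, 29, 7, gold), (8, 29, 7, green), (8, 29, 7, grey), (8, 29, 7, red), (8, 29, 7, white), (8, 30, 18, blue), (8, 30, 18, gold), (8, 30, 18, green), (8, 30, 18, grey), (8, 30, 18, red), (8, 30, 18, white), (8, 34, 21, blue), (8, 34, 21, gold), (8, 34, 21, green), (8, 34, 21, grey), (8, 34, 21, red), (8, 34, 21, white), (8, 34, 27, blue), (8, 34, 27, gold), (8, 34, 27, green), (8, 34, 27, grey), (8, 34, 27, red), (8, 34, 27, white)}
(Order ⨝ Catalog) ⋈ Supplier (natural join on qty): {(8, 17, 1, blue, Nova), (8, 17, 1, gold, Nova), (8, 17, 1, green, Nova), (8, 17, 1, grey, Nova), (8, 17, 1, red, Nova), (8, 17, 1, white, Nova), (8, 29, 7, blue, Atlas), (8, 29, 7, gold, Atlas), (8, 29, 7, green, Atlas), (8, 29, 7, grey, Atlas), (8, 29, 7, red, Atlas), (8, 29, 7, white, Atlas), (8, 34, 21, blue, Argo), (8, 34, 21, gold, Argo), (8, 34, 21, green, Argo), (8, 34, 21, grey, Argo), (8, 34, 21, red, Argo), (8, 34, 21, white, Argo), (8, 34, 27, blue, Argo), (8, 34, 27, gold, Argo), (8, 34, 27, green, Argo), (8, 34, 27, grey, Argo), (8, 34, 27, red, Argo), (8, 34, 27, white, Argo)}
Selection qty ≥ 30: {(8, 34, 21, blue, Argo), (8, 34, 21, gold, Argo), (8, 34, 21, green, Argo), (8, 34, 21, grey, Argo), (8, 34, 21, red, Argo), (8, 34, 21, white, Argo), (8, 34, 27, blue, Argo), (8, 34, 27, gold, Argo), (8, 34, 27, green, Argo), (8, 34, 27, grey, Argo), (8, 34, 27, red, Argo), (8, 34, 27, white, Argo)}
π[color, pname]: project onto (color, pname) (6 duplicate(s) eliminated) → {(blue, Argo), (gold, Argo), (green, Argo), (grey, Argo), (red, Argo), (white, Argo)}

{(blue, Argo), (gold, Argo), (green, Argo), (grey, Argo), (red, Argo), (white, Argo)}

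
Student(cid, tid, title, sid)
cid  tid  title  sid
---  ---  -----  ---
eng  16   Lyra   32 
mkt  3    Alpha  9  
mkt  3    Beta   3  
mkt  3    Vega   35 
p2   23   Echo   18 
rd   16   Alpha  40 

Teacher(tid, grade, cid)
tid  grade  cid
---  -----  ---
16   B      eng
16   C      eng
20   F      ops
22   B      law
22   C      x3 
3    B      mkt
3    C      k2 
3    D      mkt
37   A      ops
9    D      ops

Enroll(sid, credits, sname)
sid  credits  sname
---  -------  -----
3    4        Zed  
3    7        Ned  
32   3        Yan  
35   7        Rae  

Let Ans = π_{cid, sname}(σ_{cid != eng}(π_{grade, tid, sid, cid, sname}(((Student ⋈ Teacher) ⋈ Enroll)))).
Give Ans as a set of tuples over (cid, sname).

Joining Student and Teacher on cid, tid yields {(eng, 16, Lyra, 32, B), (eng, 16, Lyra, 32, C), (mkt, 3, Alpha, 9, B), (mkt, 3, Alpha, 9, D), (mkt, 3, Beta, 3, B), (mkt, 3, Beta, 3, D), (mkt, 3, Vega, 35, B), (mkt, 3, Vega, 35, D)}.
Joining (Student ⋈ Teacher) and Enroll on sid yields {(eng, 16, Lyra, 32, B, 3, Yan), (eng, 16, Lyra, 32, C, 3, Yan), (mkt, 3, Beta, 3, B, 4, Zed), (mkt, 3, Beta, 3, B, 7, Ned), (mkt, 3, Beta, 3, D, 4, Zed), (mkt, 3, Beta, 3, D, 7, Ned), (mkt, 3, Vega, 35, B, 7, Rae), (mkt, 3, Vega, 35, D, 7, Rae)}.
π_{grade, tid, sid, cid, sname} gives {(B, 16, 32, eng, Yan), (B, 3, 3, mkt, Ned), (B, 3, 3, mkt, Zed), (B, 3, 35, mkt, Rae), (C, 16, 32, eng, Yan), (D, 3, 3, mkt, Ned), (D, 3, 3, mkt, Zed), (D, 3, 35, mkt, Rae)}.
Selection cid != eng: {(B, 3, 3, mkt, Ned), (B, 3, 3, mkt, Zed), (B, 3, 35, mkt, Rae), (D, 3, 3, mkt, Ned), (D, 3, 3, mkt, Zed), (D, 3, 35, mkt, Rae)}
π_{cid, sname} gives {(mkt, Ned), (mkt, Rae), (mkt, Zed)} (3 duplicate(s) eliminated).

{(mkt, Ned), (mkt, Rae), (mkt, Zed)}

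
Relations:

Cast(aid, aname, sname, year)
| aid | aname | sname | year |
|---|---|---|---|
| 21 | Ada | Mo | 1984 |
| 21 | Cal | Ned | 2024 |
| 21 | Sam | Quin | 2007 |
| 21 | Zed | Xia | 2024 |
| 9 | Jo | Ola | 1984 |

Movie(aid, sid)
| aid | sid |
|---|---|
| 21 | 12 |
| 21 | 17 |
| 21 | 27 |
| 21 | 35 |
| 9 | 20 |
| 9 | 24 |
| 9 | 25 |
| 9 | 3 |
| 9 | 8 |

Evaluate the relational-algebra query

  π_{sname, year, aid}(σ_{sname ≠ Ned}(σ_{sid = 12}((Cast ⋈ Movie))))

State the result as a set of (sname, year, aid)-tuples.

{(Mo, 1984, 21), (Quin, 2007, 21), (Xia, 2024, 21)}

Natural join on aid: {(21, Ada, Mo, 1984, 12), (21, Ada, Mo, 1984, 17), (21, Ada, Mo, 1984, 27), (21, Ada, Mo, 1984, 35), (21, Cal, Ned, 2024, 12), (21, Cal, Ned, 2024, 17), (21, Cal, Ned, 2024, 27), (21, Cal, Ned, 2024, 35), (21, Sam, Quin, 2007, 12), (21, Sam, Quin, 2007, 17), (21, Sam, Quin, 2007, 27), (21, Sam, Quin, 2007, 35), (21, Zed, Xia, 2024, 12), (21, Zed, Xia, 2024, 17), (21, Zed, Xia, 2024, 27), (21, Zed, Xia, 2024, 35), (9, Jo, Ola, 1984, 20), (9, Jo, Ola, 1984, 24), (9, Jo, Ola, 1984, 25), (9, Jo, Ola, 1984, 3), (9, Jo, Ola, 1984, 8)}
Filtering on sid = 12 leaves {(21, Ada, Mo, 1984, 12), (21, Cal, Ned, 2024, 12), (21, Sam, Quin, 2007, 12), (21, Zed, Xia, 2024, 12)}.
Filtering on sname ≠ Ned leaves {(21, Ada, Mo, 1984, 12), (21, Sam, Quin, 2007, 12), (21, Zed, Xia, 2024, 12)}.
π_{sname, year, aid} gives {(Mo, 1984, 21), (Quin, 2007, 21), (Xia, 2024, 21)}.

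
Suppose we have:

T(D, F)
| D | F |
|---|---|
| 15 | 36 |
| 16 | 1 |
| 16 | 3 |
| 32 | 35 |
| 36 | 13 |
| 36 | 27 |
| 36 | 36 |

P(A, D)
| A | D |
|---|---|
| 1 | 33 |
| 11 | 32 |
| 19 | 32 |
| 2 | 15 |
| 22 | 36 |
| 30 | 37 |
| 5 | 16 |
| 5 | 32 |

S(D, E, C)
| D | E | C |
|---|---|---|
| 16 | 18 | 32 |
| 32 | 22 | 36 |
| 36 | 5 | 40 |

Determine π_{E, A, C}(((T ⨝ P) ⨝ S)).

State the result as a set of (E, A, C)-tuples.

{(18, 5, 32), (22, 11, 36), (22, 19, 36), (22, 5, 36), (5, 22, 40)}

Joining T and P on D yields {(15, 36, 2), (16, 1, 5), (16, 3, 5), (32, 35, 11), (32, 35, 19), (32, 35, 5), (36, 13, 22), (36, 27, 22), (36, 36, 22)}.
Joining (T ⨝ P) and S on D yields {(16, 1, 5, 18, 32), (16, 3, 5, 18, 32), (32, 35, 11, 22, 36), (32, 35, 19, 22, 36), (32, 35, 5, 22, 36), (36, 13, 22, 5, 40), (36, 27, 22, 5, 40), (36, 36, 22, 5, 40)}.
π[E, A, C]: project onto (E, A, C) (3 duplicate(s) eliminated) → {(18, 5, 32), (22, 11, 36), (22, 19, 36), (22, 5, 36), (5, 22, 40)}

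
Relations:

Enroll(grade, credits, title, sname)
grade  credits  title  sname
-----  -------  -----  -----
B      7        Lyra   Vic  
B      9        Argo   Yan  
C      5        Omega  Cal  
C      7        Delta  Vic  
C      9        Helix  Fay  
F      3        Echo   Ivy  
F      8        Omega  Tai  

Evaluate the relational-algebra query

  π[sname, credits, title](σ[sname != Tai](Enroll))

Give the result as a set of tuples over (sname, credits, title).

Filtering on sname != Tai leaves {(B, 7, Lyra, Vic), (B, 9, Argo, Yan), (C, 5, Omega, Cal), (C, 7, Delta, Vic), (C, 9, Helix, Fay), (F, 3, Echo, Ivy)}.
π[sname, credits, title]: project onto (sname, credits, title) → {(Cal, 5, Omega), (Fay, 9, Helix), (Ivy, 3, Echo), (Vic, 7, Delta), (Vic, 7, Lyra), (Yan, 9, Argo)}

{(Cal, 5, Omega), (Fay, 9, Helix), (Ivy, 3, Echo), (Vic, 7, Delta), (Vic, 7, Lyra), (Yan, 9, Argo)}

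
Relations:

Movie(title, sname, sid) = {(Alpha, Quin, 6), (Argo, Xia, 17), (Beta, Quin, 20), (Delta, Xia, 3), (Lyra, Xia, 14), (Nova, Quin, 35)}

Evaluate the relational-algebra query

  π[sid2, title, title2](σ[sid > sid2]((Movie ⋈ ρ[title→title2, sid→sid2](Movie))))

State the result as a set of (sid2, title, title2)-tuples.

{(14, Argo, Lyra), (20, Nova, Beta), (3, Argo, Delta), (3, Lyra, Delta), (6, Beta, Alpha), (6, Nova, Alpha)}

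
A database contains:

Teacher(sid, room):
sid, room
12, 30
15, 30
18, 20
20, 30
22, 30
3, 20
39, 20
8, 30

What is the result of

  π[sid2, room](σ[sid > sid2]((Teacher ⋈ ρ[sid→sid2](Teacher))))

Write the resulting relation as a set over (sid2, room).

{(12, 30), (15, 30), (18, 20), (20, 30), (3, 20), (8, 30)}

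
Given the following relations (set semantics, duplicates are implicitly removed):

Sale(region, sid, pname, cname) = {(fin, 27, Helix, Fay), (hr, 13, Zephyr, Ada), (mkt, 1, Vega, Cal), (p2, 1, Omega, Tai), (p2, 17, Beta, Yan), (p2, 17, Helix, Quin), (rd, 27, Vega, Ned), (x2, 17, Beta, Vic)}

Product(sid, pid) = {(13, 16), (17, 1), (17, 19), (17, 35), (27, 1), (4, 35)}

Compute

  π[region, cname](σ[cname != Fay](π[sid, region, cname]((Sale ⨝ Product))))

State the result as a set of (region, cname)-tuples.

Natural join on sid: {(fin, 27, Helix, Fay, 1), (hr, 13, Zephyr, Ada, 16), (p2, 17, Beta, Yan, 1), (p2, 17, Beta, Yan, 19), (p2, 17, Beta, Yan, 35), (p2, 17, Helix, Quin, 1), (p2, 17, Helix, Quin, 19), (p2, 17, Helix, Quin, 35), (rd, 27, Vega, Ned, 1), (x2, 17, Beta, Vic, 1), (x2, 17, Beta, Vic, 19), (x2, 17, Beta, Vic, 35)}
π[sid, region, cname]: project onto (sid, region, cname) (6 duplicate(s) eliminated) → {(13, hr, Ada), (17, p2, Quin), (17, p2, Yan), (17, x2, Vic), (27, fin, Fay), (27, rd, Ned)}
σ[cname != Fay]: keep tuples satisfying cname != Fay → {(13, hr, Ada), (17, p2, Quin), (17, p2, Yan), (17, x2, Vic), (27, rd, Ned)}
π[region, cname]: project onto (region, cname) → {(hr, Ada), (p2, Quin), (p2, Yan), (rd, Ned), (x2, Vic)}

{(hr, Ada), (p2, Quin), (p2, Yan), (rd, Ned), (x2, Vic)}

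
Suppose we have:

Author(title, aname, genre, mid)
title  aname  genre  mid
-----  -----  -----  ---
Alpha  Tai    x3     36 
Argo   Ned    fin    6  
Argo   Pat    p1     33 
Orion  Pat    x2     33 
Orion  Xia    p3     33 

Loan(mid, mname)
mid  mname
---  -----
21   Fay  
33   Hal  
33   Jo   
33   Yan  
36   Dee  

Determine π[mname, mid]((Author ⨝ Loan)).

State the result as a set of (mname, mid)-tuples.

{(Dee, 36), (Hal, 33), (Jo, 33), (Yan, 33)}

Natural join on mid: {(Alpha, Tai, x3, 36, Dee), (Argo, Pat, p1, 33, Hal), (Argo, Pat, p1, 33, Jo), (Argo, Pat, p1, 33, Yan), (Orion, Pat, x2, 33, Hal), (Orion, Pat, x2, 33, Jo), (Orion, Pat, x2, 33, Yan), (Orion, Xia, p3, 33, Hal), (Orion, Xia, p3, 33, Jo), (Orion, Xia, p3, 33, Yan)}
Projecting to mname, mid (6 duplicate(s) eliminated): {(Dee, 36), (Hal, 33), (Jo, 33), (Yan, 33)}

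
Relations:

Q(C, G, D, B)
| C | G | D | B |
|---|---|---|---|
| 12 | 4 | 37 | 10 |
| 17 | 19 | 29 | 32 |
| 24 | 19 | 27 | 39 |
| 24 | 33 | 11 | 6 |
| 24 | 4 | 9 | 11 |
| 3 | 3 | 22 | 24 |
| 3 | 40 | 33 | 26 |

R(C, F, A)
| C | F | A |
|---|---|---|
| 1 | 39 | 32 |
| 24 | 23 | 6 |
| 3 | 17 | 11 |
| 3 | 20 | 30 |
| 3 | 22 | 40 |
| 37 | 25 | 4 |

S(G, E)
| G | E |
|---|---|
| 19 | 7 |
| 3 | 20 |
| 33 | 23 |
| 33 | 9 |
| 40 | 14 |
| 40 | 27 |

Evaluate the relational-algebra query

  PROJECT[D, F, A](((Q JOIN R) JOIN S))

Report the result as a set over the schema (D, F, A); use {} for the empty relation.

Natural join on C: {(24, 19, 27, 39, 23, 6), (24, 33, 11, 6, 23, 6), (24, 4, 9, 11, 23, 6), (3, 3, 22, 24, 17, 11), (3, 3, 22, 24, 20, 30), (3, 3, 22, 24, 22, 40), (3, 40, 33, 26, 17, 11), (3, 40, 33, 26, 20, 30), (3, 40, 33, 26, 22, 40)}
Natural join on G: {(24, 19, 27, 39, 23, 6, 7), (24, 33, 11, 6, 23, 6, 23), (24, 33, 11, 6, 23, 6, 9), (3, 3, 22, 24, 17, 11, 20), (3, 3, 22, 24, 20, 30, 20), (3, 3, 22, 24, 22, 40, 20), (3, 40, 33, 26, 17, 11, 14), (3, 40, 33, 26, 17, 11, 27), (3, 40, 33, 26, 20, 30, 14), (3, 40, 33, 26, 20, 30, 27), (3, 40, 33, 26, 22, 40, 14), (3, 40, 33, 26, 22, 40, 27)}
π[D, F, A]: project onto (D, F, A) (4 duplicate(s) eliminated) → {(11, 23, 6), (22, 17, 11), (22, 20, 30), (22, 22, 40), (27, 23, 6), (33, 17, 11), (33, 20, 30), (33, 22, 40)}

{(11, 23, 6), (22, 17, 11), (22, 20, 30), (22, 22, 40), (27, 23, 6), (33, 17, 11), (33, 20, 30), (33, 22, 40)}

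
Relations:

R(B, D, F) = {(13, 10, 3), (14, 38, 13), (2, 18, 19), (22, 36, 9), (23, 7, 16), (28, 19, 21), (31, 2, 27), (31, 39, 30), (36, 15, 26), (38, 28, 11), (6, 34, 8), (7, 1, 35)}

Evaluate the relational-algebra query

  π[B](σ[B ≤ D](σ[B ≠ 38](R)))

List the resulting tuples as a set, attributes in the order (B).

σ[B ≠ 38]: keep tuples satisfying B ≠ 38 → {(13, 10, 3), (14, 38, 13), (2, 18, 19), (22, 36, 9), (23, 7, 16), (28, 19, 21), (31, 2, 27), (31, 39, 30), (36, 15, 26), (6, 34, 8), (7, 1, 35)}
σ[B ≤ D]: keep tuples satisfying B ≤ D → {(14, 38, 13), (2, 18, 19), (22, 36, 9), (31, 39, 30), (6, 34, 8)}
Keep only column(s) B: {14, 2, 22, 31, 6}

{14, 2, 22, 31, 6}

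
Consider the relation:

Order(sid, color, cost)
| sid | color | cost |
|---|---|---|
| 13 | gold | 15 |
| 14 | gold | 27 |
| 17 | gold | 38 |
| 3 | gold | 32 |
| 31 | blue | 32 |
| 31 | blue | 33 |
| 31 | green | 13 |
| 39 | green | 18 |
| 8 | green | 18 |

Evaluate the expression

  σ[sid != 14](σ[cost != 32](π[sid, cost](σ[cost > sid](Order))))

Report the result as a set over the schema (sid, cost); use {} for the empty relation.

Filtering on cost > sid leaves {(13, gold, 15), (14, gold, 27), (17, gold, 38), (3, gold, 32), (31, blue, 32), (31, blue, 33), (8, green, 18)}.
π[sid, cost]: project onto (sid, cost) → {(13, 15), (14, 27), (17, 38), (3, 32), (31, 32), (31, 33), (8, 18)}
Filtering on cost != 32 leaves {(13, 15), (14, 27), (17, 38), (31, 33), (8, 18)}.
Filtering on sid != 14 leaves {(13, 15), (17, 38), (31, 33), (8, 18)}.

{(13, 15), (17, 38), (31, 33), (8, 18)}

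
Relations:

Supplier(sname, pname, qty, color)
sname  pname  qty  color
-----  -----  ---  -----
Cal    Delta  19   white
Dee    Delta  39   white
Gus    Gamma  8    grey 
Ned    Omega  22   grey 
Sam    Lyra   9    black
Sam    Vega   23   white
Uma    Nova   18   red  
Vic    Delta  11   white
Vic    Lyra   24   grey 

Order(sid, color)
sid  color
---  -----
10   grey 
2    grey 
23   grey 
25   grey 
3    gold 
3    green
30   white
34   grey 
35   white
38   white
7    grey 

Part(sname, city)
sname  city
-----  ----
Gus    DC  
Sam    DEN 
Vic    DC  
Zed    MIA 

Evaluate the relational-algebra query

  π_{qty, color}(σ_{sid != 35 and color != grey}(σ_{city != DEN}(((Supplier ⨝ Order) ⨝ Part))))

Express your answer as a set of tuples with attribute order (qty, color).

{(11, white)}

Supplier ⋈ Order (natural join on color): {(Cal, Delta, 19, white, 30), (Cal, Delta, 19, white, 35), (Cal, Delta, 19, white, 38), (Dee, Delta, 39, white, 30), (Dee, Delta, 39, white, 35), (Dee, Delta, 39, white, 38), (Gus, Gamma, 8, grey, 10), (Gus, Gamma, 8, grey, 2), (Gus, Gamma, 8, grey, 23), (Gus, Gamma, 8, grey, 25), (Gus, Gamma, 8, grey, 34), (Gus, Gamma, 8, grey, 7), (Ned, Omega, 22, grey, 10), (Ned, Omega, 22, grey, 2), (Ned, Omega, 22, grey, 23), (Ned, Omega, 22, grey, 25), (Ned, Omega, 22, grey, 34), (Ned, Omega, 22, grey, 7), (Sam, Vega, 23, white, 30), (Sam, Vega, 23, white, 35), (Sam, Vega, 23, white, 38), (Vic, Delta, 11, white, 30), (Vic, Delta, 11, white, 35), (Vic, Delta, 11, white, 38), (Vic, Lyra, 24, grey, 10), (Vic, Lyra, 24, grey, 2), (Vic, Lyra, 24, grey, 23), (Vic, Lyra, 24, grey, 25), (Vic, Lyra, 24, grey, 34), (Vic, Lyra, 24, grey, 7)}
(Supplier ⨝ Order) ⋈ Part (natural join on sname): {(Gus, Gamma, 8, grey, 10, DC), (Gus, Gamma, 8, grey, 2, DC), (Gus, Gamma, 8, grey, 23, DC), (Gus, Gamma, 8, grey, 25, DC), (Gus, Gamma, 8, grey, 34, DC), (Gus, Gamma, 8, grey, 7, DC), (Sam, Vega, 23, white, 30, DEN), (Sam, Vega, 23, white, 35, DEN), (Sam, Vega, 23, white, 38, DEN), (Vic, Delta, 11, white, 30, DC), (Vic, Delta, 11, white, 35, DC), (Vic, Delta, 11, white, 38, DC), (Vic, Lyra, 24, grey, 10, DC), (Vic, Lyra, 24, grey, 2, DC), (Vic, Lyra, 24, grey, 23, DC), (Vic, Lyra, 24, grey, 25, DC), (Vic, Lyra, 24, grey, 34, DC), (Vic, Lyra, 24, grey, 7, DC)}
Apply σ_{city != DEN}; surviving tuples: {(Gus, Gamma, 8, grey, 10, DC), (Gus, Gamma, 8, grey, 2, DC), (Gus, Gamma, 8, grey, 23, DC), (Gus, Gamma, 8, grey, 25, DC), (Gus, Gamma, 8, grey, 34, DC), (Gus, Gamma, 8, grey, 7, DC), (Vic, Delta, 11, white, 30, DC), (Vic, Delta, 11, white, 35, DC), (Vic, Delta, 11, white, 38, DC), (Vic, Lyra, 24, grey, 10, DC), (Vic, Lyra, 24, grey, 2, DC), (Vic, Lyra, 24, grey, 23, DC), (Vic, Lyra, 24, grey, 25, DC), (Vic, Lyra, 24, grey, 34, DC), (Vic, Lyra, 24, grey, 7, DC)}
Apply σ_{sid != 35 and color != grey}; surviving tuples: {(Vic, Delta, 11, white, 30, DC), (Vic, Delta, 11, white, 38, DC)}
Projecting to qty, color (1 duplicate(s) eliminated): {(11, white)}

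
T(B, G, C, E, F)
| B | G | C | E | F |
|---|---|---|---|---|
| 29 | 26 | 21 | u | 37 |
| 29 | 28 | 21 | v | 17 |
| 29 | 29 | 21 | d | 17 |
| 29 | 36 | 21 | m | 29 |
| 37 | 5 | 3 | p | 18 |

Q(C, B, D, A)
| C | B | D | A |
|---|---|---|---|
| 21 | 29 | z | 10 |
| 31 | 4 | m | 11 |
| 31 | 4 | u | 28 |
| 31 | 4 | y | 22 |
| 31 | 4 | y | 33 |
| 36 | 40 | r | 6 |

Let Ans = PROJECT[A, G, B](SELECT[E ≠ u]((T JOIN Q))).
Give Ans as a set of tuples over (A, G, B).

Natural join on B, C: {(29, 26, 21, u, 37, z, 10), (29, 28, 21, v, 17, z, 10), (29, 29, 21, d, 17, z, 10), (29, 36, 21, m, 29, z, 10)}
Filtering on E ≠ u leaves {(29, 28, 21, v, 17, z, 10), (29, 29, 21, d, 17, z, 10), (29, 36, 21, m, 29, z, 10)}.
π[A, G, B]: project onto (A, G, B) → {(10, 28, 29), (10, 29, 29), (10, 36, 29)}

{(10, 28, 29), (10, 29, 29), (10, 36, 29)}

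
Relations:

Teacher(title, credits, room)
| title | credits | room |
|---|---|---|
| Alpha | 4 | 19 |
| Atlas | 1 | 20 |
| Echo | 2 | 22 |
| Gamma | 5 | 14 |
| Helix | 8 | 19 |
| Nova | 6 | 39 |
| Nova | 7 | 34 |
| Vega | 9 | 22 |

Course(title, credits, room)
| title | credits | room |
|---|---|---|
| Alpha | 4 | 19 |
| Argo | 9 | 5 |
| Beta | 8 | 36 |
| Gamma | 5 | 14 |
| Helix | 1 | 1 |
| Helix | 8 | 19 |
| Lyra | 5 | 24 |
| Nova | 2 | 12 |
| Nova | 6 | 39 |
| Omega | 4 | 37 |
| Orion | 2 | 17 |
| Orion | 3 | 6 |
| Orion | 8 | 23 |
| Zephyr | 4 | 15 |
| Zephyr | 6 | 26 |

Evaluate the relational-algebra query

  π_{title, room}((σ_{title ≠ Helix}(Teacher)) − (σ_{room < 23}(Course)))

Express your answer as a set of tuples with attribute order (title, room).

Apply σ_{title ≠ Helix}; surviving tuples: {(Alpha, 4, 19), (Atlas, 1, 20), (Echo, 2, 22), (Gamma, 5, 14), (Nova, 6, 39), (Nova, 7, 34), (Vega, 9, 22)}
Apply σ_{room < 23}; surviving tuples: {(Alpha, 4, 19), (Argo, 9, 5), (Gamma, 5, 14), (Helix, 1, 1), (Helix, 8, 19), (Nova, 2, 12), (Orion, 2, 17), (Orion, 3, 6), (Zephyr, 4, 15)}
Taking the difference: {(Atlas, 1, 20), (Echo, 2, 22), (Nova, 6, 39), (Nova, 7, 34), (Vega, 9, 22)}
π_{title, room} gives {(Atlas, 20), (Echo, 22), (Nova, 34), (Nova, 39), (Vega, 22)}.

{(Atlas, 20), (Echo, 22), (Nova, 34), (Nova, 39), (Vega, 22)}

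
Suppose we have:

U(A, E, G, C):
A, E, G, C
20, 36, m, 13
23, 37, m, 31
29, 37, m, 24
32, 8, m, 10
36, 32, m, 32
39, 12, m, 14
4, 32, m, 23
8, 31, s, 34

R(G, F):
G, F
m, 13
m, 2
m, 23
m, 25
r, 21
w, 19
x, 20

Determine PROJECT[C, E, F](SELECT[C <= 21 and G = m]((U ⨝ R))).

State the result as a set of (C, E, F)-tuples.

{(10, 8, 13), (10, 8, 2), (10, 8, 23), (10, 8, 25), (13, 36, 13), (13, 36, 2), (13, 36, 23), (13, 36, 25), (14, 12, 13), (14, 12, 2), (14, 12, 23), (14, 12, 25)}

Joining U and R on G yields {(20, 36, m, 13, 13), (20, 36, m, 13, 2), (20, 36, m, 13, 23), (20, 36, m, 13, 25), (23, 37, m, 31, 13), (23, 37, m, 31, 2), (23, 37, m, 31, 23), (23, 37, m, 31, 25), (29, 37, m, 24, 13), (29, 37, m, 24, 2), (29, 37, m, 24, 23), (29, 37, m, 24, 25), (32, 8, m, 10, 13), (32, 8, m, 10, 2), (32, 8, m, 10, 23), (32, 8, m, 10, 25), (36, 32, m, 32, 13), (36, 32, m, 32, 2), (36, 32, m, 32, 23), (36, 32, m, 32, 25), (39, 12, m, 14, 13), (39, 12, m, 14, 2), (39, 12, m, 14, 23), (39, 12, m, 14, 25), (4, 32, m, 23, 13), (4, 32, m, 23, 2), (4, 32, m, 23, 23), (4, 32, m, 23, 25)}.
Filtering on C <= 21 and G = m leaves {(20, 36, m, 13, 13), (20, 36, m, 13, 2), (20, 36, m, 13, 23), (20, 36, m, 13, 25), (32, 8, m, 10, 13), (32, 8, m, 10, 2), (32, 8, m, 10, 23), (32, 8, m, 10, 25), (39, 12, m, 14, 13), (39, 12, m, 14, 2), (39, 12, m, 14, 23), (39, 12, m, 14, 25)}.
Keep only column(s) C, E, F: {(10, 8, 13), (10, 8, 2), (10, 8, 23), (10, 8, 25), (13, 36, 13), (13, 36, 2), (13, 36, 23), (13, 36, 25), (14, 12, 13), (14, 12, 2), (14, 12, 23), (14, 12, 25)}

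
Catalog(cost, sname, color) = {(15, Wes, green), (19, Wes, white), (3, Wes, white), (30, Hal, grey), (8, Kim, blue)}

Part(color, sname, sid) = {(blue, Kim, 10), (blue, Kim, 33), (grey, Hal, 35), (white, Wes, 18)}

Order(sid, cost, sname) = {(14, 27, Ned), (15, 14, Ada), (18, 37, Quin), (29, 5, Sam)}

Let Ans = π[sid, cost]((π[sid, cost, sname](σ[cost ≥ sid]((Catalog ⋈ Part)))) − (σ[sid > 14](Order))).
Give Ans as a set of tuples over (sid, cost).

{(18, 19)}

Natural join on sname, color: {(19, Wes, white, 18), (3, Wes, white, 18), (30, Hal, grey, 35), (8, Kim, blue, 10), (8, Kim, blue, 33)}
Selection cost ≥ sid: {(19, Wes, white, 18)}
Keep only column(s) sid, cost, sname: {(18, 19, Wes)}
Selection sid > 14: {(15, 14, Ada), (18, 37, Quin), (29, 5, Sam)}
Difference: {(18, 19, Wes)} with {(15, 14, Ada), (18, 37, Quin), (29, 5, Sam)} → {(18, 19, Wes)}
Keep only column(s) sid, cost: {(18, 19)}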